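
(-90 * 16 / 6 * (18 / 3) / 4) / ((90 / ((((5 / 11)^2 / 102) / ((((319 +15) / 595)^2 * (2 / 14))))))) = -3644375 / 20247414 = -0.18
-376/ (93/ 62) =-752/ 3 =-250.67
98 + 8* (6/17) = 1714/17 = 100.82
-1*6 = -6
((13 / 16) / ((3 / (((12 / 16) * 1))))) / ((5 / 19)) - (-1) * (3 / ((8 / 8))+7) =3447 / 320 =10.77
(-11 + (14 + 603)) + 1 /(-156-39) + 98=137279 /195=703.99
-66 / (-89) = 66 / 89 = 0.74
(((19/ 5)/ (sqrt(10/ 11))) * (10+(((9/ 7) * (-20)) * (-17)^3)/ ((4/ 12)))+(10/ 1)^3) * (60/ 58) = 30000/ 29+30245226 * sqrt(110)/ 203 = 1563668.01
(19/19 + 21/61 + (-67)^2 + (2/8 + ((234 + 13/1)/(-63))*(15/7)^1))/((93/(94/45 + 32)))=24661703053/15010758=1642.94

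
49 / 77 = 7 / 11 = 0.64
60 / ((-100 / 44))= -132 / 5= -26.40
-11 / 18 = -0.61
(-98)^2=9604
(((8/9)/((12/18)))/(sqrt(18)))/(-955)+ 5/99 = 5/99-2* sqrt(2)/8595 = 0.05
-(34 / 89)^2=-1156 / 7921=-0.15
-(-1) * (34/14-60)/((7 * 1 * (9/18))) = -806/49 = -16.45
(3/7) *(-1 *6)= -2.57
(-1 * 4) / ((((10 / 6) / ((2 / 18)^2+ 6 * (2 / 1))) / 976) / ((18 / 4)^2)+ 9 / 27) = -949648 / 79139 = -12.00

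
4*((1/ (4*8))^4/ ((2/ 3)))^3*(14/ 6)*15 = 945/ 2305843009213693952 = 0.00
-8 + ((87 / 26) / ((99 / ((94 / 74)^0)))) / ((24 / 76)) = -40633 / 5148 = -7.89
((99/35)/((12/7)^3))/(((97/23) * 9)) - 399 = -334381523/838080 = -398.99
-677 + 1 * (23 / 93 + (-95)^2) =776387 / 93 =8348.25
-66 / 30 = -11 / 5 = -2.20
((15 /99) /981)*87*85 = 12325 /10791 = 1.14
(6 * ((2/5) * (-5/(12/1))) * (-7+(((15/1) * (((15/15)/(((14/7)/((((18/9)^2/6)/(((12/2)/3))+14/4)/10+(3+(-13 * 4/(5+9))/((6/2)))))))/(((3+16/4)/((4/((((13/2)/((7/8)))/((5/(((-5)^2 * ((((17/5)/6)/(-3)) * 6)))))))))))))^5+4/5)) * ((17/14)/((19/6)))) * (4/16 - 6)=-7436206004905105719/543924389794938880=-13.67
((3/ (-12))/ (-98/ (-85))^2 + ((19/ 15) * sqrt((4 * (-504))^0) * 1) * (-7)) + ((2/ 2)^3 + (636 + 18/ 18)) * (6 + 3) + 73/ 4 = 3314068757/ 576240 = 5751.20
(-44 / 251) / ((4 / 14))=-154 / 251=-0.61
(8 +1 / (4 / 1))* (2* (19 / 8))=627 / 16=39.19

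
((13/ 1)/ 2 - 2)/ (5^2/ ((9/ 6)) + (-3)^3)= -27/ 62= -0.44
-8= -8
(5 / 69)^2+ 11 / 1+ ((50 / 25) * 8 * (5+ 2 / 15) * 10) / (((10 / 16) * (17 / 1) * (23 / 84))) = 118704412 / 404685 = 293.33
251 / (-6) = -251 / 6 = -41.83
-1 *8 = -8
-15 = -15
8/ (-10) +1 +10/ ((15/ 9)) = 31/ 5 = 6.20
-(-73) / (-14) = -73 / 14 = -5.21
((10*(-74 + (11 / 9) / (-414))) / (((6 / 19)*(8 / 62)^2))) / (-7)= 25173226825 / 1251936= 20107.44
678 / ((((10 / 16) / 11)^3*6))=77006336 / 125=616050.69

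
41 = 41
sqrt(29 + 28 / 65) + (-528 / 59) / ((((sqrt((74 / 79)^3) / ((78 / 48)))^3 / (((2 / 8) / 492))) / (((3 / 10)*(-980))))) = sqrt(124345) / 65 + 138372071306469*sqrt(5846) / 1374150918004736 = 13.12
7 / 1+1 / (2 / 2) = 8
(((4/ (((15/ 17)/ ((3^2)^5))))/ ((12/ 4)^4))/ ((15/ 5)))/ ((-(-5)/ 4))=22032/ 25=881.28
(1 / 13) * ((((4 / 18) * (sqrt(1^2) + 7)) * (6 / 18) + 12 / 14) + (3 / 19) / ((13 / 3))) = 69379 / 606879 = 0.11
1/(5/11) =11/5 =2.20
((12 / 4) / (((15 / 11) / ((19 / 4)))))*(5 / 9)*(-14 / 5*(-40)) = 5852 / 9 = 650.22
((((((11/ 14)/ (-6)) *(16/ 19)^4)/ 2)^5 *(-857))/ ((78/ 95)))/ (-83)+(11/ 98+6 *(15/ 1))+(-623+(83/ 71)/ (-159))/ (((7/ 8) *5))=-10292852840306022796624312008767741114137/ 196843829377506914040243307952314034898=-52.29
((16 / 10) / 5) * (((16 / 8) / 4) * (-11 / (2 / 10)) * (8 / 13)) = -5.42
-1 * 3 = -3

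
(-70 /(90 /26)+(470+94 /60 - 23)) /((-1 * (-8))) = 38551 /720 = 53.54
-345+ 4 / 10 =-1723 / 5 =-344.60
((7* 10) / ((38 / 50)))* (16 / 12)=122.81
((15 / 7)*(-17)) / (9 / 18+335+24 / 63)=-1530 / 14107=-0.11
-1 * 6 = -6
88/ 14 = 44/ 7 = 6.29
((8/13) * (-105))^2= 705600/169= 4175.15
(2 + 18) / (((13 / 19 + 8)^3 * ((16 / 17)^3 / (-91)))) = -3066542297 / 919987200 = -3.33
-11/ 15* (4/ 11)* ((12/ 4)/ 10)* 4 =-8/ 25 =-0.32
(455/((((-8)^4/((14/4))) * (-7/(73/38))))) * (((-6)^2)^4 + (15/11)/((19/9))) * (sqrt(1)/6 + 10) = -1822004.61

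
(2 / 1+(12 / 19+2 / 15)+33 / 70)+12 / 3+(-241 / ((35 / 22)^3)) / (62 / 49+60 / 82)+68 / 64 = -17346196039 / 800394000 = -21.67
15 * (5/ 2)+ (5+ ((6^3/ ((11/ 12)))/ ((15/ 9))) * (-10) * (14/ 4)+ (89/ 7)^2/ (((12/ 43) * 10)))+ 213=-299787787/ 64680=-4634.94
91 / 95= 0.96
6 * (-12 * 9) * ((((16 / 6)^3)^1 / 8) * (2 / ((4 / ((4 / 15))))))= -1024 / 5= -204.80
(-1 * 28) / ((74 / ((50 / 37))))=-700 / 1369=-0.51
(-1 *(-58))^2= 3364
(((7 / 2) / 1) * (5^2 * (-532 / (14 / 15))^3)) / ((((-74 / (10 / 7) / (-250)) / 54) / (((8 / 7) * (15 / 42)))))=-3125131875000000 / 1813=-1723735176503.03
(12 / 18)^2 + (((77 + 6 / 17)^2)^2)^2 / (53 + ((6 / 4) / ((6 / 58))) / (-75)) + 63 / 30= 120709038641537535706977484369 / 4972947722114490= 24273136454813.21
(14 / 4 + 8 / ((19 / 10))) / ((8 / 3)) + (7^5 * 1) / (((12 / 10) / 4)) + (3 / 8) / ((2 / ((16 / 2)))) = 56027.72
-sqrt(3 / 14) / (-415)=sqrt(42) / 5810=0.00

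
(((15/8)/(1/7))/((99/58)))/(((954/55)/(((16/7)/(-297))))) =-0.00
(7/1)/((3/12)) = 28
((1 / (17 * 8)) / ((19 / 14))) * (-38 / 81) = -7 / 2754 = -0.00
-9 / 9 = -1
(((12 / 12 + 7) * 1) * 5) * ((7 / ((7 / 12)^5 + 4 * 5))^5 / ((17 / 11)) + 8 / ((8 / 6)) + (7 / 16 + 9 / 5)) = 34794668377450174310947122714794523541 / 105555566386569256065007280044848238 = 329.63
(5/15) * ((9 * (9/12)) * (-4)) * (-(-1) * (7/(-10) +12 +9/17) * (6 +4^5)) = -1864197/17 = -109658.65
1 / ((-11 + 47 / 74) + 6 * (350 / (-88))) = -407 / 13931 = -0.03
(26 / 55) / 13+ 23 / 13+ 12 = 9871 / 715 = 13.81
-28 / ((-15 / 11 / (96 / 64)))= 154 / 5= 30.80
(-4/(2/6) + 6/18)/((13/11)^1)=-385/39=-9.87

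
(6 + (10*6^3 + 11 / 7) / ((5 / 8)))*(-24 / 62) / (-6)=242516 / 1085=223.52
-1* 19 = -19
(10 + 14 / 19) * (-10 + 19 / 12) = -1717 / 19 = -90.37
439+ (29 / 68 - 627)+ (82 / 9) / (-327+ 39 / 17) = -79220399 / 422280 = -187.60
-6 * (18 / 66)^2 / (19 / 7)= -0.16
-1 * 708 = -708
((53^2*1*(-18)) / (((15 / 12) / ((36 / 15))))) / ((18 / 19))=-2561808 / 25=-102472.32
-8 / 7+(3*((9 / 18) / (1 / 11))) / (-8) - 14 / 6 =-1861 / 336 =-5.54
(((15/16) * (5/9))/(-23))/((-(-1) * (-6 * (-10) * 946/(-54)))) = 15/696256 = 0.00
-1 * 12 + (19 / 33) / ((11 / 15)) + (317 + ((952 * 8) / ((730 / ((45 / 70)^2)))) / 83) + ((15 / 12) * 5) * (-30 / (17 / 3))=237955741699 / 872435410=272.75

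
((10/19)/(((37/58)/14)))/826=580/41477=0.01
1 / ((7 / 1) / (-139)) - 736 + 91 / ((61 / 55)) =-287716 / 427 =-673.81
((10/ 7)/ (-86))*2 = -10/ 301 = -0.03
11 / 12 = 0.92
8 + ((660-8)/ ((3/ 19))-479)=3658.33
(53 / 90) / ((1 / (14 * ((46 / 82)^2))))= 196259 / 75645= 2.59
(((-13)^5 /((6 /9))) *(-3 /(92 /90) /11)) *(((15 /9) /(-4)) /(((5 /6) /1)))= -150373665 /2024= -74295.29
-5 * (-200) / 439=2.28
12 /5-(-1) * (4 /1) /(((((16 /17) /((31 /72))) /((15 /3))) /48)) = 13247 /30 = 441.57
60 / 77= 0.78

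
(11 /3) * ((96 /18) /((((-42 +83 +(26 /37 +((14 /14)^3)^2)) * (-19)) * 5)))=-1628 /337725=-0.00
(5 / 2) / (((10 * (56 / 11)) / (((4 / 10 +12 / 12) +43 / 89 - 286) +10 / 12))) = -8320037 / 598080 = -13.91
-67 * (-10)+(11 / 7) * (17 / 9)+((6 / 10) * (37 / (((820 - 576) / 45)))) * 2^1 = 5235371 / 7686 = 681.16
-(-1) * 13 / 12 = 13 / 12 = 1.08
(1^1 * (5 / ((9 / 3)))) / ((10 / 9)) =3 / 2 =1.50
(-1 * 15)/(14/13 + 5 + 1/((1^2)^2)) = -195/92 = -2.12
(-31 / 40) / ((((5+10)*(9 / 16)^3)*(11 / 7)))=-0.18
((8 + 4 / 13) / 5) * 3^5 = 26244 / 65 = 403.75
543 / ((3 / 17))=3077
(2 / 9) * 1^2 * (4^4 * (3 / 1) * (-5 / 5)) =-512 / 3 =-170.67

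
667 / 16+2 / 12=2009 / 48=41.85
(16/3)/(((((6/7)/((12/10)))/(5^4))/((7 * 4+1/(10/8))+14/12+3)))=1384600/9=153844.44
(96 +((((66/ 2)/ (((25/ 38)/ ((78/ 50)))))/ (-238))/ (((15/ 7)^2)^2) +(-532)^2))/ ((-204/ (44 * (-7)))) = 1302904896991313/ 3048046875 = 427455.66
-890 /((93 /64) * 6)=-28480 /279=-102.08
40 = 40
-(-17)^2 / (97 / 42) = -125.13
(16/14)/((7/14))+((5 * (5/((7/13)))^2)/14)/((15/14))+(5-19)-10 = 7.03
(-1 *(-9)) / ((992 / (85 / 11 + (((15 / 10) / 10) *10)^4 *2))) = 14139 / 87296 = 0.16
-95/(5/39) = -741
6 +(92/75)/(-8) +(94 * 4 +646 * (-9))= -814823/150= -5432.15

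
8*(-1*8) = -64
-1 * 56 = -56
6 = 6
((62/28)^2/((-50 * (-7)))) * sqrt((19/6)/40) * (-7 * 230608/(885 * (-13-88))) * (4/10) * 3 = 1978699 * sqrt(285)/391059375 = 0.09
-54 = -54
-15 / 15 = -1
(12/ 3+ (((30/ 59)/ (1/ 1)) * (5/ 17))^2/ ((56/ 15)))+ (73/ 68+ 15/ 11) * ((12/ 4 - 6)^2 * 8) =27806306761/ 154925386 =179.48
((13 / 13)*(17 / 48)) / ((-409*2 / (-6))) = 17 / 6544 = 0.00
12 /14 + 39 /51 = 193 /119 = 1.62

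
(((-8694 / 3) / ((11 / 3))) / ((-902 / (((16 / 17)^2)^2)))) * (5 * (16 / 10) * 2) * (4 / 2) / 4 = 2279079936 / 414347681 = 5.50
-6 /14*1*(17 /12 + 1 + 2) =-53 /28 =-1.89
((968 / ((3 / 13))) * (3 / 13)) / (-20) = -48.40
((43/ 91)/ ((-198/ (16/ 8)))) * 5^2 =-1075/ 9009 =-0.12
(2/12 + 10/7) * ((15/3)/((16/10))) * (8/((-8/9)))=-5025/112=-44.87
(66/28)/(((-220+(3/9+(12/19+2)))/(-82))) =77121/86597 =0.89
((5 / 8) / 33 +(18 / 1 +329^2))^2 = 816838178105161 / 69696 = 11720015181.72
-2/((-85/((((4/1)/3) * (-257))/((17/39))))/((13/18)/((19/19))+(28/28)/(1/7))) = -1857596/13005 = -142.84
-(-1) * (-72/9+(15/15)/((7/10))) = -46/7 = -6.57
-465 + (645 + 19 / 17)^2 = 120513871 / 289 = 417003.01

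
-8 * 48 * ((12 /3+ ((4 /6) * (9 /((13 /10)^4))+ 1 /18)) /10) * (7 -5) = -472.81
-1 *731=-731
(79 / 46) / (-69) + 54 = 171317 / 3174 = 53.98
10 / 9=1.11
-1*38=-38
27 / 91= 0.30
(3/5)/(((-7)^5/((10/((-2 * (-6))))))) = -1/33614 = -0.00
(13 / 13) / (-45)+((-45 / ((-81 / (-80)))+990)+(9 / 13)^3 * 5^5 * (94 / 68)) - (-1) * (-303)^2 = 105534750089 / 1120470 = 94187.93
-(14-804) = 790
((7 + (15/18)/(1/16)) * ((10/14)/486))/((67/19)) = 5795/683802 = 0.01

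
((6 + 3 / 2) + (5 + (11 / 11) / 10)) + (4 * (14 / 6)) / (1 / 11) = 1729 / 15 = 115.27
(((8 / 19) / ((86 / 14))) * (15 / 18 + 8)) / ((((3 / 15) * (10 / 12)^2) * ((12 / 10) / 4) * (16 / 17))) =12614 / 817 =15.44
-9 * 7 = -63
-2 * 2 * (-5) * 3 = 60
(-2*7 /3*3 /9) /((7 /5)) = -10 /9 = -1.11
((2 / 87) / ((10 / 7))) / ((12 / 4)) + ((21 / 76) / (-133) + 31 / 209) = 3142703 / 20728620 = 0.15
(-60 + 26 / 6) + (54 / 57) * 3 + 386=18991 / 57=333.18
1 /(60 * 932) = 1 /55920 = 0.00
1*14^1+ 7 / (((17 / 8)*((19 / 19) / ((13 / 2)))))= 602 / 17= 35.41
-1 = -1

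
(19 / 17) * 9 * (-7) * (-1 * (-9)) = -10773 / 17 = -633.71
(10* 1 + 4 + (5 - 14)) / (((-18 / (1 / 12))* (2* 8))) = -5 / 3456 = -0.00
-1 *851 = -851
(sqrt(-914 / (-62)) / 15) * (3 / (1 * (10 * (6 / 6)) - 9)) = sqrt(14167) / 155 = 0.77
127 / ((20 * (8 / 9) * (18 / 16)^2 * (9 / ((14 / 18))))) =1778 / 3645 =0.49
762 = 762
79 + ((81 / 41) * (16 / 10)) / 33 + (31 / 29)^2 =152168656 / 1896455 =80.24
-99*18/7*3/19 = -40.20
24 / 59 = 0.41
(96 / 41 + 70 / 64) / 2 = 1.72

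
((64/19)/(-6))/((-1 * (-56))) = -4/399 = -0.01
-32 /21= -1.52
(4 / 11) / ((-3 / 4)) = -16 / 33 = -0.48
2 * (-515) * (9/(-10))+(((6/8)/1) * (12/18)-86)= 1683/2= 841.50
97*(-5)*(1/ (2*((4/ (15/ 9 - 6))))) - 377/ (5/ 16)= -113243/ 120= -943.69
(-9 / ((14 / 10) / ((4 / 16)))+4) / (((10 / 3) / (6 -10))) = -201 / 70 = -2.87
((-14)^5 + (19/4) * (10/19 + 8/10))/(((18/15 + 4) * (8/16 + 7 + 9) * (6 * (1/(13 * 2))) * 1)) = -5378177/198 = -27162.51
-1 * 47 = -47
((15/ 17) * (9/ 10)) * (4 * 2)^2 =864/ 17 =50.82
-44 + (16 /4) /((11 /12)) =-436 /11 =-39.64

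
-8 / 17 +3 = 43 / 17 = 2.53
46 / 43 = 1.07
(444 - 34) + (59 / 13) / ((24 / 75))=44115 / 104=424.18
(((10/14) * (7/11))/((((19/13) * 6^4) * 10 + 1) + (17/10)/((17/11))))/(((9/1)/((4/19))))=2600/4632287913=0.00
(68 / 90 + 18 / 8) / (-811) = -541 / 145980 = -0.00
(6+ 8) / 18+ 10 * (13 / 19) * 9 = 62.36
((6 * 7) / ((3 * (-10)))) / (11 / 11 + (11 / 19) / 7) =-931 / 720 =-1.29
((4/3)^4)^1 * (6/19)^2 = 1024/3249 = 0.32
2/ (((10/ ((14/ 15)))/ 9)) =42/ 25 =1.68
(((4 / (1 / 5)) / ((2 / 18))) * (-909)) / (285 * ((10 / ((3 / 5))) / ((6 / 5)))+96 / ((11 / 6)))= -5399460 / 132353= -40.80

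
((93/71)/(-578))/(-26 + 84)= -93/2380204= -0.00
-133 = -133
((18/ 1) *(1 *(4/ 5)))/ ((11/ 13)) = 17.02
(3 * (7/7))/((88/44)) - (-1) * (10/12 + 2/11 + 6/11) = 101/33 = 3.06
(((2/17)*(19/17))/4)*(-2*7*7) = -931/289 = -3.22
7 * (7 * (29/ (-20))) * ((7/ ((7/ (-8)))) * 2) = 5684/ 5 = 1136.80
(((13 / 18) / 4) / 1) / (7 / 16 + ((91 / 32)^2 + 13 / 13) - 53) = -1664 / 400671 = -0.00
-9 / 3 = -3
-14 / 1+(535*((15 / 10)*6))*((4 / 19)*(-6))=-115826 / 19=-6096.11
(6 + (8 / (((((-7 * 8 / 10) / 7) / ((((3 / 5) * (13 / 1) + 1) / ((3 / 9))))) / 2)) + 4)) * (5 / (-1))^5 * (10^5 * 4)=647500000000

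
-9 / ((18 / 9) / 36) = -162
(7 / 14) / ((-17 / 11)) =-11 / 34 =-0.32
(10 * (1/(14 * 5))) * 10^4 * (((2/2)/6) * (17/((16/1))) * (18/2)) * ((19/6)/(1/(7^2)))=1413125/4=353281.25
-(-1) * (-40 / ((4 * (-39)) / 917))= 9170 / 39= 235.13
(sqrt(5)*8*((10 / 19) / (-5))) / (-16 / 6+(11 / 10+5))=-480*sqrt(5) / 1957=-0.55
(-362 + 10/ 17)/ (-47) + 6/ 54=56095/ 7191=7.80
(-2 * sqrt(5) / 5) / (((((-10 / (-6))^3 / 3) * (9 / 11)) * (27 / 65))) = -286 * sqrt(5) / 375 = -1.71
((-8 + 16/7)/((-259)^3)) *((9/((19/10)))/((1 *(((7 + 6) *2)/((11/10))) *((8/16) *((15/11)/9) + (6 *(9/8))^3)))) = 4181760/19516704376633009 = 0.00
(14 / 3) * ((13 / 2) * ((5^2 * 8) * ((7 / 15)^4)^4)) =0.03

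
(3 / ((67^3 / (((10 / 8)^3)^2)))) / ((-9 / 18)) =-46875 / 615962624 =-0.00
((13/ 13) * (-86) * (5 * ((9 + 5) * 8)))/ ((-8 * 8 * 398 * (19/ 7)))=10535/ 15124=0.70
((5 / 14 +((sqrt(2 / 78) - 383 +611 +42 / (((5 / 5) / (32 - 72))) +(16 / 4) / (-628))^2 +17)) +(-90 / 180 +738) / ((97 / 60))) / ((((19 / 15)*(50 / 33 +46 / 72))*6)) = 454236687969549045 / 3526265949661 - 150456900*sqrt(39) / 33078487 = 128786.80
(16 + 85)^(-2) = 1 / 10201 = 0.00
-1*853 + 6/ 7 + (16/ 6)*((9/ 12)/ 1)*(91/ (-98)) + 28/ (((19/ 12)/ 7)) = -13874/ 19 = -730.21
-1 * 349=-349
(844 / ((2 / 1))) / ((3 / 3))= 422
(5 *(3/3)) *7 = 35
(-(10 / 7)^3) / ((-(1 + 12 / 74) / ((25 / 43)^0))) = 37000 / 14749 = 2.51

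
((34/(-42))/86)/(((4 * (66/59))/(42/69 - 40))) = 151453/1827672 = 0.08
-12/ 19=-0.63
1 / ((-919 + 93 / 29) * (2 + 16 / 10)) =-145 / 478044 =-0.00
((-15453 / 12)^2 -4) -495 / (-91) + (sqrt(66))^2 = 2414583083 / 1456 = 1658367.50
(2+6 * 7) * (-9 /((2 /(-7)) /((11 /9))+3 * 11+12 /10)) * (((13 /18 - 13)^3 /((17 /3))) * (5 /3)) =13444706275 /2118474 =6346.41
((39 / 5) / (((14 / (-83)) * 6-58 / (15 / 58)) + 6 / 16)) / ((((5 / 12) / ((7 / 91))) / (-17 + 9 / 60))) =6041736 / 56001025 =0.11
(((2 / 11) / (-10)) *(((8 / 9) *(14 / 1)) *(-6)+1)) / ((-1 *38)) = -221 / 6270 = -0.04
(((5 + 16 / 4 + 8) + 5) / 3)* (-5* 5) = -550 / 3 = -183.33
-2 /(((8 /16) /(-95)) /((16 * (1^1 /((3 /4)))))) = 8106.67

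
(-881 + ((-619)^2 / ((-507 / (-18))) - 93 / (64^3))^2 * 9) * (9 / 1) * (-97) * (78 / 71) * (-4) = 8560964501501518524008003355 / 1339918127202304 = 6389169851277.76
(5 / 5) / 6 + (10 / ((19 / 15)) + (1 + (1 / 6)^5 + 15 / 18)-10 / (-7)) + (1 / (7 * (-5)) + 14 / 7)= 9821183 / 738720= 13.29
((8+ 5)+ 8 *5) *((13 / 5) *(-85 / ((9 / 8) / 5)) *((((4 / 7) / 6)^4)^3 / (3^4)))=-1919057920 / 5362398255800861289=-0.00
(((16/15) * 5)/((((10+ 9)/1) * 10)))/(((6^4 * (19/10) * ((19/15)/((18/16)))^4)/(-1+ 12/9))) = 455625/192699928576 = 0.00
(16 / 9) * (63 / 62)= 56 / 31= 1.81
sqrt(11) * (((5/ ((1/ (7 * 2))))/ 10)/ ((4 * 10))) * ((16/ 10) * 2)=14 * sqrt(11)/ 25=1.86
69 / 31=2.23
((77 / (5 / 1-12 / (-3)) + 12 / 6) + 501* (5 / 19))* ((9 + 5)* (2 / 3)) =681800 / 513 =1329.04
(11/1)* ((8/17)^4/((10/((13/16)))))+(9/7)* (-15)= -56248547/2923235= -19.24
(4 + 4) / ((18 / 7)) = 28 / 9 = 3.11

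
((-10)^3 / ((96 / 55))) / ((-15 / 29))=39875 / 36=1107.64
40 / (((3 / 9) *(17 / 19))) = 2280 / 17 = 134.12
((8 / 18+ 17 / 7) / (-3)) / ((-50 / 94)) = 8507 / 4725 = 1.80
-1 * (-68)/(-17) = -4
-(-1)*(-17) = -17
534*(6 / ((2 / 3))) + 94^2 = 13642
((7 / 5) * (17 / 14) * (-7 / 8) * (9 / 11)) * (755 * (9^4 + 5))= -530930043 / 88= -6033295.94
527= 527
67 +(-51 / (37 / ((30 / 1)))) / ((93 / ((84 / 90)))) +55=139458 / 1147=121.59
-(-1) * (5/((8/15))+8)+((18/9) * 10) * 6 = 1099/8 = 137.38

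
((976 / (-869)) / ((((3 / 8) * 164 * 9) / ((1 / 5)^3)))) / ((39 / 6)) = -3904 / 1563222375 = -0.00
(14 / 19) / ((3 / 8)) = 1.96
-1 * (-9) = 9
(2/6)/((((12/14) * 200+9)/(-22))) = -154/3789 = -0.04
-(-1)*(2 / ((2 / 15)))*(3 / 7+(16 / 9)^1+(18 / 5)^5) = 119477159 / 13125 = 9103.02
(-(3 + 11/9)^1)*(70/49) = -380/63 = -6.03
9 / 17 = 0.53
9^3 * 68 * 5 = 247860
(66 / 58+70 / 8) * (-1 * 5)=-5735 / 116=-49.44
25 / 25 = 1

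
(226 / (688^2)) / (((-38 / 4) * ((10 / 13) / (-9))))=13221 / 22483840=0.00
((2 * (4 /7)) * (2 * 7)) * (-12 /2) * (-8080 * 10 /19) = 7756800 /19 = 408252.63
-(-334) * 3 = 1002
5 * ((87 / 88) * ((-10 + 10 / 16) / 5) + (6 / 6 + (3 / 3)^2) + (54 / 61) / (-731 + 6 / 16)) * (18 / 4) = 327780063 / 100403072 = 3.26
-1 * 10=-10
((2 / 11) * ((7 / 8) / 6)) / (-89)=-7 / 23496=-0.00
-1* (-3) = 3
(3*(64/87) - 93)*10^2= -263300/29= -9079.31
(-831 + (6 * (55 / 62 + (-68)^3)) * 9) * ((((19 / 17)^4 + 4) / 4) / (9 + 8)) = -211466352345 / 152303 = -1388458.22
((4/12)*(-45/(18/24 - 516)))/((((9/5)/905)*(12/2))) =45250/18549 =2.44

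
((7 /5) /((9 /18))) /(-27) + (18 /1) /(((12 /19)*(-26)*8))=-13519 /56160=-0.24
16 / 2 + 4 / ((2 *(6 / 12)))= 12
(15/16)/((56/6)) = 45/448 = 0.10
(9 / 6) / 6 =1 / 4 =0.25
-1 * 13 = -13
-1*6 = -6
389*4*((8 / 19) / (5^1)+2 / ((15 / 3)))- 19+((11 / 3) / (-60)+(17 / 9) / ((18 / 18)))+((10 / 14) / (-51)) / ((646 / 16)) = 5093925761 / 6918660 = 736.26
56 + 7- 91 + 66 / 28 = -359 / 14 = -25.64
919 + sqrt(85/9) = sqrt(85)/3 + 919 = 922.07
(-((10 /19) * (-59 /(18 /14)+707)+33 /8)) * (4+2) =-481643 /228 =-2112.47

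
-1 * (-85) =85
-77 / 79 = -0.97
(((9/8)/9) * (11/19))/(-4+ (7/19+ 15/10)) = -11/324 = -0.03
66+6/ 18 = 199/ 3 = 66.33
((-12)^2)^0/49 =1/49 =0.02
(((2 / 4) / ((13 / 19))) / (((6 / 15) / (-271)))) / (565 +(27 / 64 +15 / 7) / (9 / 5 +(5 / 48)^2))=-751893023 / 860205580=-0.87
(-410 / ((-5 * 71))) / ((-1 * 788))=-41 / 27974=-0.00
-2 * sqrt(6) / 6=-sqrt(6) / 3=-0.82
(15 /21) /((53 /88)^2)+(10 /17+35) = 12554355 /334271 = 37.56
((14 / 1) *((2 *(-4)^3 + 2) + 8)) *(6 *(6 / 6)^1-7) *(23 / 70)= 2714 / 5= 542.80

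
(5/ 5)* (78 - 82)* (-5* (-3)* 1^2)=-60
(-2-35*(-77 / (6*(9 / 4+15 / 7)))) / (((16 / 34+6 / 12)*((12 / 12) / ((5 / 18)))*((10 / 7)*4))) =5.02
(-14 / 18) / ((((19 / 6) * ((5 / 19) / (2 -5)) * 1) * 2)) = 7 / 5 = 1.40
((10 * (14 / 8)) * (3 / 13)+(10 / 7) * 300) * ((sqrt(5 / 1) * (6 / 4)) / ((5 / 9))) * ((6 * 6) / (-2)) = -3826521 * sqrt(5) / 182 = -47012.97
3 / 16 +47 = 47.19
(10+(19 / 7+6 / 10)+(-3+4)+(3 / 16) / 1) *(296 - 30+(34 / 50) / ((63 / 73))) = 1137457037 / 294000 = 3868.90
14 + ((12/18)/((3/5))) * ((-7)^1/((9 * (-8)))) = 4571/324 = 14.11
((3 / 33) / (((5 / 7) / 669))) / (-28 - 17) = -1561 / 825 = -1.89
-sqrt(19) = -4.36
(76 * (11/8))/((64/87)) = 18183/128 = 142.05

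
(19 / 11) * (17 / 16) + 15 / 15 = 499 / 176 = 2.84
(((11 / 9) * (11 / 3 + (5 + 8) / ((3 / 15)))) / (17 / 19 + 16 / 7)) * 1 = 26.39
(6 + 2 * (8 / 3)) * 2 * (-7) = -476 / 3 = -158.67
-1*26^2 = -676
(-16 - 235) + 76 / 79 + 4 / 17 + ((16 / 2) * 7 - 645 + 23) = -1095623 / 1343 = -815.80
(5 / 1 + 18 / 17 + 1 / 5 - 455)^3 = -55493810110207 / 614125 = -90362401.97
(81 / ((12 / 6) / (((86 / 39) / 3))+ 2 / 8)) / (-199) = -13932 / 101689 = -0.14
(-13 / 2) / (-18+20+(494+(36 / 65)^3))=-3570125 / 272521312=-0.01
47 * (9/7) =423/7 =60.43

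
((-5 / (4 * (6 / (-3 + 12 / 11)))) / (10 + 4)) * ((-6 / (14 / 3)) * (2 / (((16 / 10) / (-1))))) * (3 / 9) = 75 / 4928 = 0.02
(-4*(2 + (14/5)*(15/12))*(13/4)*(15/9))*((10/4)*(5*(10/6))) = -89375/36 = -2482.64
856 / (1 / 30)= 25680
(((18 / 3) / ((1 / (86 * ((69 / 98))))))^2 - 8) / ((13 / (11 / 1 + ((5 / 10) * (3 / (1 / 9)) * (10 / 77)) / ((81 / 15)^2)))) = 7286614556024 / 64891827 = 112288.63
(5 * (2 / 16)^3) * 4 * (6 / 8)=15 / 512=0.03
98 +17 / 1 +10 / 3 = 355 / 3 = 118.33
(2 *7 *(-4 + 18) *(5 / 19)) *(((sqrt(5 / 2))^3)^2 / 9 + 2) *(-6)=-65905 / 57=-1156.23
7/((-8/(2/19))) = -7/76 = -0.09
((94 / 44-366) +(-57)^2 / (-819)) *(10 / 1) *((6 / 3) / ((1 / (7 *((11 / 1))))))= -7363970 / 13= -566459.23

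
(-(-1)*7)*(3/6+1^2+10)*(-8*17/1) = -10948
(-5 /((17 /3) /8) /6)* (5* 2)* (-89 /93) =11.26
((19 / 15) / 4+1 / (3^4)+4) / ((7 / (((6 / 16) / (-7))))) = -7013 / 211680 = -0.03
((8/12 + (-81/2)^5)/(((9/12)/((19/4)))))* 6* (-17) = 3378694063897/48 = 70389459664.52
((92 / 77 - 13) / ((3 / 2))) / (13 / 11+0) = -606 / 91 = -6.66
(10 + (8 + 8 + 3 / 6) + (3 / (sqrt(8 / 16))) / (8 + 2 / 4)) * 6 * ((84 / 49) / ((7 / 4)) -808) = -6287496 / 49 -1423584 * sqrt(2) / 833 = -130733.11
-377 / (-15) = 377 / 15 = 25.13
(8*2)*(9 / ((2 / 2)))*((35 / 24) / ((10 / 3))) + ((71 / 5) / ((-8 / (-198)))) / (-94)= 111411 / 1880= 59.26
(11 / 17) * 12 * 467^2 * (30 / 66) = 13085340 / 17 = 769725.88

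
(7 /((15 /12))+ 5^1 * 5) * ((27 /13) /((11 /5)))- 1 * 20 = 1271 /143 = 8.89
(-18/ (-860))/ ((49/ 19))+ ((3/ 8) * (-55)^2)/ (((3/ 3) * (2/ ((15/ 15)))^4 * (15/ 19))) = 89.81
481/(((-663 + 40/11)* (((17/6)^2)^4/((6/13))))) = -4101622272/50595168719573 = -0.00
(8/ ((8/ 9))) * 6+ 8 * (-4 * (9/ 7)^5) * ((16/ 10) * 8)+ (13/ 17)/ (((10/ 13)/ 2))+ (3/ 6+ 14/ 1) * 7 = -3661726157/ 2857190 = -1281.58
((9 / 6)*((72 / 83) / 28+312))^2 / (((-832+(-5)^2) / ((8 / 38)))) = -98598192300 / 1725274271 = -57.15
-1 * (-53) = 53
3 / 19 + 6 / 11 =147 / 209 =0.70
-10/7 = -1.43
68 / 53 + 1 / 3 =257 / 159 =1.62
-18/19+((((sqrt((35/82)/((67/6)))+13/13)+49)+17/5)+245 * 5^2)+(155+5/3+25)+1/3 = sqrt(288435)/2747+604148/95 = 6359.65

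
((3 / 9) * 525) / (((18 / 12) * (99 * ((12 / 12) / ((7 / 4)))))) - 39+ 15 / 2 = -8743 / 297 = -29.44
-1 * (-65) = 65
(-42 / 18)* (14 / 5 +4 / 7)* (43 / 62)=-5.46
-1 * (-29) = 29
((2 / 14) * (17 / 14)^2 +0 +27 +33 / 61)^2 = 770.15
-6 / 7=-0.86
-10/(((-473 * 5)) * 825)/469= 2/183015525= 0.00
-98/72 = -1.36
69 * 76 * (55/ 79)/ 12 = 24035/ 79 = 304.24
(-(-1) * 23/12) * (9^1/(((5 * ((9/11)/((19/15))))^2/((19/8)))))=19088597/4860000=3.93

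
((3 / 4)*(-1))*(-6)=9 / 2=4.50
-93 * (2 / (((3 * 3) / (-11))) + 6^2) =-9362 / 3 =-3120.67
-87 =-87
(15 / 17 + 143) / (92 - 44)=1223 / 408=3.00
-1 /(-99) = 1 /99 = 0.01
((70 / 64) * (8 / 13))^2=1225 / 2704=0.45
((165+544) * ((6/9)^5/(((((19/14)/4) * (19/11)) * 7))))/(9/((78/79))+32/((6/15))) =51910144/203254191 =0.26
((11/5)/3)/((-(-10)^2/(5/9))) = -11/2700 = -0.00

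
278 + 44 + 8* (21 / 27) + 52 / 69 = 68098 / 207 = 328.98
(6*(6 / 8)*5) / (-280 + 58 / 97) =-1455 / 18068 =-0.08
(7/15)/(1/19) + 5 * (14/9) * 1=749/45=16.64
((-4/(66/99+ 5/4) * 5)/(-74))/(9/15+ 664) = 600/2827873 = 0.00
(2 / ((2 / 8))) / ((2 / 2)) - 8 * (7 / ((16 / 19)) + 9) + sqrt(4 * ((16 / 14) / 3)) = -129.27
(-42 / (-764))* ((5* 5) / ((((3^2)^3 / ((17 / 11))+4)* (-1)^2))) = 8925 / 3089234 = 0.00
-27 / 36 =-0.75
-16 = -16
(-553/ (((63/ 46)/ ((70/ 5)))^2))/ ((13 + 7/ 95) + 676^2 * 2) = -222328120/ 3516480621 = -0.06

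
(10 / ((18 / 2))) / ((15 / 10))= 20 / 27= 0.74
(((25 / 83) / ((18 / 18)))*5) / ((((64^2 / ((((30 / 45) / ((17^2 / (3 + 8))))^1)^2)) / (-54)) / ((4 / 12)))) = -15125 / 3549308416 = -0.00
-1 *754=-754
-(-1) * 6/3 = 2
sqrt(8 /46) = 2* sqrt(23) /23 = 0.42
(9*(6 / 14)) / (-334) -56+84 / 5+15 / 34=-3852418 / 99365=-38.77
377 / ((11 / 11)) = 377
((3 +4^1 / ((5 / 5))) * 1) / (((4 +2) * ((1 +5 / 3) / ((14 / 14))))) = 7 / 16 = 0.44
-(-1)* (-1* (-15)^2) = -225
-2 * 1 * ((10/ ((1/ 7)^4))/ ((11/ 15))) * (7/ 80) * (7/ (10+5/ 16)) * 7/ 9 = -3294172/ 1089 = -3024.95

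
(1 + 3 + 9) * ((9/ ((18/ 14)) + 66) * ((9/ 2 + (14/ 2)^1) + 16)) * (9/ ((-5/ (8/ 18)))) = -20878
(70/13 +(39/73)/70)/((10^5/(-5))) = -358207/1328600000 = -0.00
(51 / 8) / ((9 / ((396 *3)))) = 1683 / 2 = 841.50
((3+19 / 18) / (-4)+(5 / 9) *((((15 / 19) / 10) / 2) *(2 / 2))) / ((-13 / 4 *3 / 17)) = 23069 / 13338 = 1.73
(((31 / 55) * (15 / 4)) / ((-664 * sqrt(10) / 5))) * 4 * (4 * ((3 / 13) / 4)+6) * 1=-7533 * sqrt(10) / 189904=-0.13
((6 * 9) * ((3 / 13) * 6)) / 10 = 486 / 65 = 7.48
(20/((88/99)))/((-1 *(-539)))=45/1078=0.04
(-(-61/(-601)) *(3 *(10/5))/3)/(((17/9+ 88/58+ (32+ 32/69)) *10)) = -366183/647057635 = -0.00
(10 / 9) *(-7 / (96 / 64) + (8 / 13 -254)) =-100640 / 351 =-286.72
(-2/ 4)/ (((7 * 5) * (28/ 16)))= -2/ 245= -0.01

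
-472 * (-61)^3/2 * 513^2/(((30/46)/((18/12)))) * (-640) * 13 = -269766116853951744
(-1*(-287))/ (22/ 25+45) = 7175/ 1147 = 6.26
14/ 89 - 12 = -1054/ 89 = -11.84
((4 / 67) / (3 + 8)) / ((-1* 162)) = -2 / 59697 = -0.00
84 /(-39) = -2.15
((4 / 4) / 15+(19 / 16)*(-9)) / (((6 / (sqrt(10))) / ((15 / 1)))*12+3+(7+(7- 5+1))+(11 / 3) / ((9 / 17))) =-154278225 / 287764384+1858221*sqrt(10) / 143882192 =-0.50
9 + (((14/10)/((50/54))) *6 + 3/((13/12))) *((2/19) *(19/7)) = 140859/11375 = 12.38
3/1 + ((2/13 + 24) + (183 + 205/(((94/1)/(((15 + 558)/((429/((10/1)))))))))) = 1608219/6721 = 239.28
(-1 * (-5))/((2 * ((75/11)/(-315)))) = -115.50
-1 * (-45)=45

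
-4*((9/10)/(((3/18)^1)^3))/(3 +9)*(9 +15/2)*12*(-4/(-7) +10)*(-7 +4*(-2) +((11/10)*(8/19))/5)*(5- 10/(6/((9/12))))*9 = 226903025844/3325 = 68241511.53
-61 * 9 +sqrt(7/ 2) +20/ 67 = -546.83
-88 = -88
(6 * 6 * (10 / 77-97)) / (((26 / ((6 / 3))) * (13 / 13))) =-268.26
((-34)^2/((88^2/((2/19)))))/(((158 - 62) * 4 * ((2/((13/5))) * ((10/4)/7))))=0.00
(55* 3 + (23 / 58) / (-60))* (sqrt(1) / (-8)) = -574177 / 27840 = -20.62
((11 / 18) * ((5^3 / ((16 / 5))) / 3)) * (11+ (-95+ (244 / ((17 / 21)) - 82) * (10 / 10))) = 7913125 / 7344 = 1077.50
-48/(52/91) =-84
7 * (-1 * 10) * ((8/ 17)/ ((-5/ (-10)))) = -1120/ 17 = -65.88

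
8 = 8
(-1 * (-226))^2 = 51076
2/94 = 1/47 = 0.02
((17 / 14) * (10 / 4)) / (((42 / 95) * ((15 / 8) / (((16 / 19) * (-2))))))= -2720 / 441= -6.17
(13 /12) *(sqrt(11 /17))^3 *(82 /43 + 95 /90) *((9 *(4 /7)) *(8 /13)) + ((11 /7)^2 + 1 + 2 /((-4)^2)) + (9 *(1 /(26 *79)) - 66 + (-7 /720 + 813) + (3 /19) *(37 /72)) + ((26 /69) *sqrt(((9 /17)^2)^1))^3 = 755.96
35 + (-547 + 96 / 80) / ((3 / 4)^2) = -42089 / 45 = -935.31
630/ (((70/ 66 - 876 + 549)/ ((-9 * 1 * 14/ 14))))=17.40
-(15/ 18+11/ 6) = -8/ 3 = -2.67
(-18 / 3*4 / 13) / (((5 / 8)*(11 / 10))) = -384 / 143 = -2.69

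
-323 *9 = -2907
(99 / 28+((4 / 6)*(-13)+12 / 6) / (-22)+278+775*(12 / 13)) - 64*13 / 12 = 11145815 / 12012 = 927.89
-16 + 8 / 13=-200 / 13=-15.38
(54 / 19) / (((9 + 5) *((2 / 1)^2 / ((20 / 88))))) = 135 / 11704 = 0.01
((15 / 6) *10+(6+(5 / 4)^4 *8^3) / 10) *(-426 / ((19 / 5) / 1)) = -320778 / 19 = -16883.05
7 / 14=1 / 2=0.50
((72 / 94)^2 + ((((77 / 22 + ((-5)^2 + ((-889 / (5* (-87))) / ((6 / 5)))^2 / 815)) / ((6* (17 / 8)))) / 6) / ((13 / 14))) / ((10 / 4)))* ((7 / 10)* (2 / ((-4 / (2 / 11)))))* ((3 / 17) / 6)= -3189629643773671 / 2280766016182475250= -0.00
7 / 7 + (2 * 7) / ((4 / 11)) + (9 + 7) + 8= 127 / 2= 63.50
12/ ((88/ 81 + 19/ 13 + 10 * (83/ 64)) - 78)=-404352/ 2105437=-0.19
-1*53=-53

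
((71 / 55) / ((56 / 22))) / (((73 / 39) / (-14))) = -2769 / 730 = -3.79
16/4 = 4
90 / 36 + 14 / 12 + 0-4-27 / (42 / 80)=-1087 / 21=-51.76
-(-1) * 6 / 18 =1 / 3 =0.33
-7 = -7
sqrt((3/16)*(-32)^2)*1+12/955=12/955+8*sqrt(3)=13.87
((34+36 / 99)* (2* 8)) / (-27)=-224 / 11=-20.36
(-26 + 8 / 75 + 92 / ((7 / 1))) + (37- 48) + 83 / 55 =-128444 / 5775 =-22.24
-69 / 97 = -0.71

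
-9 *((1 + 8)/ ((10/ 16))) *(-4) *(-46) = -119232/ 5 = -23846.40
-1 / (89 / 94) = -94 / 89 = -1.06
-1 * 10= -10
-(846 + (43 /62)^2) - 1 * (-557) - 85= -1439505 /3844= -374.48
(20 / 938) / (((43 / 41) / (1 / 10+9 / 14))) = 2132 / 141169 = 0.02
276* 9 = 2484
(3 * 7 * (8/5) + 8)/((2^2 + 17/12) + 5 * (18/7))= 17472/7675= 2.28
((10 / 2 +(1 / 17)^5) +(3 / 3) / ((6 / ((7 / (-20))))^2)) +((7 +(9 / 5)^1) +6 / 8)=297558026033 / 20445940800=14.55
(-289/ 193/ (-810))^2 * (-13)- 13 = -317708981473/ 24439068900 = -13.00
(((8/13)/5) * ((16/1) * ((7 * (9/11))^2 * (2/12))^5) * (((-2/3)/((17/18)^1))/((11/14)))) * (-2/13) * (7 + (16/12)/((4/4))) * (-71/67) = -644622689797860150720/54919928787582001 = -11737.50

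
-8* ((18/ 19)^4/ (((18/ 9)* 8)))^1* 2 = -104976/ 130321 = -0.81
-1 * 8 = -8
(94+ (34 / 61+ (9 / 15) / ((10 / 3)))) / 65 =288949 / 198250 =1.46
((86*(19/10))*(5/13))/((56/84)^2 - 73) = -7353/8489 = -0.87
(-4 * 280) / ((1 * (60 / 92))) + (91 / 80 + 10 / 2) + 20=-405887 / 240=-1691.20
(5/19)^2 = 25/361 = 0.07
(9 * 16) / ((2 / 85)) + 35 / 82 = 501875 / 82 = 6120.43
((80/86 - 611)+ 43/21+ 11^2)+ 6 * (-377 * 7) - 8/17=-250551235/15351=-16321.49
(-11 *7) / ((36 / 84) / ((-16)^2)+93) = -137984 / 166659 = -0.83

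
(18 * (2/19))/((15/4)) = 48/95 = 0.51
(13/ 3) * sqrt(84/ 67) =26 * sqrt(1407)/ 201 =4.85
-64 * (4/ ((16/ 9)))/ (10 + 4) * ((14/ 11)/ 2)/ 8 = -9/ 11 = -0.82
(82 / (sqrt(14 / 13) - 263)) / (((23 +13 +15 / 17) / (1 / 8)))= -2383043 / 2255150964 - 697 * sqrt(182) / 2255150964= -0.00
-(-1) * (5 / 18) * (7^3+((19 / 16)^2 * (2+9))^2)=191238445 / 1179648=162.11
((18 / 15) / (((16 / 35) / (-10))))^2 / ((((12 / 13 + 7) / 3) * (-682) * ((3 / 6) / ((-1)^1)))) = 429975 / 561968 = 0.77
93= 93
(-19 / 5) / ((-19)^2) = -1 / 95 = -0.01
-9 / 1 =-9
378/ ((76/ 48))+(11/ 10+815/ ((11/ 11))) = 200419/ 190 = 1054.84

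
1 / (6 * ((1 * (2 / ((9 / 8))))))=3 / 32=0.09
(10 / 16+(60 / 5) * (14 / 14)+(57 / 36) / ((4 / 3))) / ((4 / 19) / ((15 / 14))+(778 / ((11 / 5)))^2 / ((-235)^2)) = 16835197665 / 2999585984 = 5.61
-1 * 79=-79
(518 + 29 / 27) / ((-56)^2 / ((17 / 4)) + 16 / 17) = 47651 / 67824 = 0.70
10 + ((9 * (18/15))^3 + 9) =159839/125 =1278.71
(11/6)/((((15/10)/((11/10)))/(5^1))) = 6.72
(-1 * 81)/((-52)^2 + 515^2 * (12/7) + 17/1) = -189/1067249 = -0.00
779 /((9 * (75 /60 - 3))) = -3116 /63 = -49.46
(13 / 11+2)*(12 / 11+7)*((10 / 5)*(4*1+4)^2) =398720 / 121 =3295.21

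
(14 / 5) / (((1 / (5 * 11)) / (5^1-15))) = -1540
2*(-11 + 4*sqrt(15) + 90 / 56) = 12.20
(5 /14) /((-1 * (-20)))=1 /56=0.02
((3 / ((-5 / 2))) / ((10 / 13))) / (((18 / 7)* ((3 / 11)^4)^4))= -4181425417585066651 / 6457008150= -647579392.88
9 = 9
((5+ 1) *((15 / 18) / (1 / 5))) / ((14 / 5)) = 125 / 14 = 8.93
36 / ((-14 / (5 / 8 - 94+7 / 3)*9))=2185 / 84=26.01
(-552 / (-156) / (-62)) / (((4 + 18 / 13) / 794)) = -9131 / 1085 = -8.42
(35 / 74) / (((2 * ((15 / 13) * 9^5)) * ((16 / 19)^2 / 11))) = 361361 / 6711745536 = 0.00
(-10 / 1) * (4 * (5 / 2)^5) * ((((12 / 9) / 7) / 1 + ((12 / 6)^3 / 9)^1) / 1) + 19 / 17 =-4514428 / 1071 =-4215.15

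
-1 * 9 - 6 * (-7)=33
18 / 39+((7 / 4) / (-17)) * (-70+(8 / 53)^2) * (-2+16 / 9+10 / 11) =6518684 / 1205061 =5.41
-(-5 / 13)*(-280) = -1400 / 13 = -107.69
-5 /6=-0.83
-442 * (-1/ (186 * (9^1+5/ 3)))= 221/ 992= 0.22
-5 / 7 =-0.71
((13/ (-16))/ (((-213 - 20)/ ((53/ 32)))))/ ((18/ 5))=3445/ 2147328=0.00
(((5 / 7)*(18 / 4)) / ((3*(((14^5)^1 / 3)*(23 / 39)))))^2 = 3080025 / 29991079646531584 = 0.00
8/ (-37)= -8/ 37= -0.22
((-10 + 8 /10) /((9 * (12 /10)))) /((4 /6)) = -23 /18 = -1.28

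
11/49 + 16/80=104/245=0.42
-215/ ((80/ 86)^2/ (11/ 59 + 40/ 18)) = -598.45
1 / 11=0.09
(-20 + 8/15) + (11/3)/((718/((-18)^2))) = -95918/5385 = -17.81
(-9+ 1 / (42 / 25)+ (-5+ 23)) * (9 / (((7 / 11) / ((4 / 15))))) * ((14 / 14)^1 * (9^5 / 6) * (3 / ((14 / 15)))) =785292651 / 686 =1144741.47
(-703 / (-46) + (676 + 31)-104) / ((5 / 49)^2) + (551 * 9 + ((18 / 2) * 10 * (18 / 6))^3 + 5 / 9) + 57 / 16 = 1635079998727 / 82800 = 19747342.98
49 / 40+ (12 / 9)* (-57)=-2991 / 40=-74.78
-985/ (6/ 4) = -1970/ 3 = -656.67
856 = 856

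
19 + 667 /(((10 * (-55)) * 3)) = 30683 /1650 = 18.60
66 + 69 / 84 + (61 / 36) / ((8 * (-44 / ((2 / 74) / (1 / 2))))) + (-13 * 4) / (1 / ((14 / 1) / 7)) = -61011355 / 1641024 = -37.18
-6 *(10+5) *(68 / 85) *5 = -360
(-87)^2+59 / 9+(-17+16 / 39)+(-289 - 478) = 794660 / 117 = 6791.97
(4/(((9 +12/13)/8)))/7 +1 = 1319/903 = 1.46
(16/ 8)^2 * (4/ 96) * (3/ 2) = 1/ 4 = 0.25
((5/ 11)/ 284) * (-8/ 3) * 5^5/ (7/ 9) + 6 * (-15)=-585780/ 5467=-107.15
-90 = -90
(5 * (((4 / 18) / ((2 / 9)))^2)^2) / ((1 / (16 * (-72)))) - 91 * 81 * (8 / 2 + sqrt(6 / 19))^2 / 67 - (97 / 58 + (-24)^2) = -600466285 / 73834 - 58968 * sqrt(114) / 1273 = -8627.24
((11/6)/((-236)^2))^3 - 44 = -1642020010901764813/37318636611403776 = -44.00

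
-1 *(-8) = 8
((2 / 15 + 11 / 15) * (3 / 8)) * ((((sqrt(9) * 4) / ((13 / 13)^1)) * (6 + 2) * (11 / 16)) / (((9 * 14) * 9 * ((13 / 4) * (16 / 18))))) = 11 / 1680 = 0.01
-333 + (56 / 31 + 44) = -8903 / 31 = -287.19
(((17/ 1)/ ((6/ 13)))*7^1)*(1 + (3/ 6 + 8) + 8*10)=276913/ 12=23076.08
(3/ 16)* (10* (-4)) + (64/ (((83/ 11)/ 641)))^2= 407278292057/ 13778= 29560044.42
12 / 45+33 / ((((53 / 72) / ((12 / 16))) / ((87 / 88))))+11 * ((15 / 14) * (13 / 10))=543463 / 11130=48.83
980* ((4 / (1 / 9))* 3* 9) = 952560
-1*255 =-255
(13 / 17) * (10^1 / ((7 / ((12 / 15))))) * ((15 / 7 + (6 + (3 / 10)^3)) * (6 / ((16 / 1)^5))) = 2230371 / 54591488000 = 0.00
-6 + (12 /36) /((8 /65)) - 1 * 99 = -2455 /24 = -102.29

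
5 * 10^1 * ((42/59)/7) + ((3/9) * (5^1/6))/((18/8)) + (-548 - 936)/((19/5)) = -34987270/90801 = -385.32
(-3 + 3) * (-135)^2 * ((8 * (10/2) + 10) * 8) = 0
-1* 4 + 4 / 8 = -7 / 2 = -3.50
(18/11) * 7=126/11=11.45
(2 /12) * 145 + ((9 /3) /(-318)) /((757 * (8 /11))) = 46540327 /1925808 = 24.17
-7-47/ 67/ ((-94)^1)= -937/ 134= -6.99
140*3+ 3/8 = 3363/8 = 420.38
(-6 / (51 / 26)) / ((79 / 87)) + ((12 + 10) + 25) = 43.63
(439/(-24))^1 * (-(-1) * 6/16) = -439/64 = -6.86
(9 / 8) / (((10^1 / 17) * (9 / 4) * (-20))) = -17 / 400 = -0.04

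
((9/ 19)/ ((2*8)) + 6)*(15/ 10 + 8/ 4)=12831/ 608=21.10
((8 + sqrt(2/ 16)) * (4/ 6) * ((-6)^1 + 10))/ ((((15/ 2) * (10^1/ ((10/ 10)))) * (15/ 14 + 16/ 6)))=28 * sqrt(2)/ 11775 + 896/ 11775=0.08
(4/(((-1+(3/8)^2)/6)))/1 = -1536/55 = -27.93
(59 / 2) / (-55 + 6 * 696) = 59 / 8242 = 0.01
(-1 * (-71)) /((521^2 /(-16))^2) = 18176 /73680216481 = 0.00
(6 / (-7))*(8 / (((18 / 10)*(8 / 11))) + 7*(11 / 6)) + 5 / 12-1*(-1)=-415 / 28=-14.82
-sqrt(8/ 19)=-2* sqrt(38)/ 19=-0.65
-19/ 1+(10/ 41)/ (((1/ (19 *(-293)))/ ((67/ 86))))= -1898442/ 1763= -1076.82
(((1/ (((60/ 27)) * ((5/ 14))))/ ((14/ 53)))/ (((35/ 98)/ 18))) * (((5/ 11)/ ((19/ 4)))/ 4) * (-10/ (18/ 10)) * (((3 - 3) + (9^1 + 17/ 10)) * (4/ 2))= -714546/ 1045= -683.78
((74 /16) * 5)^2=534.77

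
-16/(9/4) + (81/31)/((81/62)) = -46/9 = -5.11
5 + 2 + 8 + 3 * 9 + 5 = 47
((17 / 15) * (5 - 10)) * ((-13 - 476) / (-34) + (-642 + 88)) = 18347 / 6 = 3057.83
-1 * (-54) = 54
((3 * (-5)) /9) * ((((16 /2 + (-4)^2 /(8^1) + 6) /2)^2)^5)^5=-7136238463529799405291429847247475681913733120 /3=-2378746154509933135097143000000000000000000000.00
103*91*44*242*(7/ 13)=53740456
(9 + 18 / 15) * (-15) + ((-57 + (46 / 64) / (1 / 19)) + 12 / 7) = -43597 / 224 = -194.63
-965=-965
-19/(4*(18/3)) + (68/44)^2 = 4637/2904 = 1.60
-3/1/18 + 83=497/6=82.83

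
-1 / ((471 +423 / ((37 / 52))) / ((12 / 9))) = -148 / 118269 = -0.00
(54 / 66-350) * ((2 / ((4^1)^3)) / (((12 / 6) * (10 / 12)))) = -11523 / 1760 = -6.55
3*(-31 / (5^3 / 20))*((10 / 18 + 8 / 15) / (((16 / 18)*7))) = -651 / 250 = -2.60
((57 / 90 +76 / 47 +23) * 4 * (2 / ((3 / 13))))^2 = 3427519038736 / 4473225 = 766229.97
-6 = -6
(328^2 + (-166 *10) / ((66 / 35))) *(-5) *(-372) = 2183157640 / 11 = 198468876.36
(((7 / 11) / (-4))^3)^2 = 117649 / 7256313856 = 0.00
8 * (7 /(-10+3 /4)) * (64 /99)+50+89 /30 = 1796809 /36630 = 49.05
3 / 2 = 1.50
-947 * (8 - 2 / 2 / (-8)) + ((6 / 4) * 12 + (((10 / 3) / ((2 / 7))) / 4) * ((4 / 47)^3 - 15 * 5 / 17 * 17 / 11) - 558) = -226243245595 / 27409272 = -8254.26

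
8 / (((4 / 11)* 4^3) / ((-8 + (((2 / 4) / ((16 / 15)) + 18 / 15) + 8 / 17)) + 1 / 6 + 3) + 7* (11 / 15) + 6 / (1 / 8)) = 29017560 / 161390561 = 0.18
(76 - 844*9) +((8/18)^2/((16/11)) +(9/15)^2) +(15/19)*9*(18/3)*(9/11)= -3167679914/423225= -7484.62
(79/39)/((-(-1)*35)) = 79/1365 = 0.06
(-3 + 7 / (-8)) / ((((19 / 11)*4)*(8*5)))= -341 / 24320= -0.01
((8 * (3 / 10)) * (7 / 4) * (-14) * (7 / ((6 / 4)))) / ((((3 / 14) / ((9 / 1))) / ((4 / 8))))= -28812 / 5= -5762.40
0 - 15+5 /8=-115 /8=-14.38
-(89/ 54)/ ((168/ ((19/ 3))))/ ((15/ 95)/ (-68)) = 546193/ 20412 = 26.76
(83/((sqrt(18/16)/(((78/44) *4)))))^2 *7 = 260789984/121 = 2155289.12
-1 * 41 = -41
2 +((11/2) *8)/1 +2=48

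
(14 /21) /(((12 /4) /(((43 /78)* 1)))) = 43 /351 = 0.12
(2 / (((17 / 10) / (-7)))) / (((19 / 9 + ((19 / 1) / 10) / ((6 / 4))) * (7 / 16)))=-1800 / 323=-5.57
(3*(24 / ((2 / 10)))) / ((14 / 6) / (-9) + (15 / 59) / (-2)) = -1146960 / 1231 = -931.73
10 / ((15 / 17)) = 34 / 3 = 11.33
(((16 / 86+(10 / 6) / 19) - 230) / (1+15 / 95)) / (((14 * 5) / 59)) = -4745783 / 28380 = -167.22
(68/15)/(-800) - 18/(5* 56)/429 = -17467/3003000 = -0.01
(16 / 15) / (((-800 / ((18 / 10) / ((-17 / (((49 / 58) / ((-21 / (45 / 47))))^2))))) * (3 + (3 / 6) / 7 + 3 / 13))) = 120393 / 1898082587300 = 0.00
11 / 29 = 0.38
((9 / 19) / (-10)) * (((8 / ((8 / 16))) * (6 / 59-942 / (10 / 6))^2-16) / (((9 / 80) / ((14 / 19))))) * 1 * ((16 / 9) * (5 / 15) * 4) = -3187195185348608 / 848232675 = -3757453.91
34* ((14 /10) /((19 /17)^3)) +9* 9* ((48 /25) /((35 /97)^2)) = 258079180678 /210056875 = 1228.62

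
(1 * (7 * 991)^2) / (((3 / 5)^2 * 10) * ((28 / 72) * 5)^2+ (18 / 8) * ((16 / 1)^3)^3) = 0.00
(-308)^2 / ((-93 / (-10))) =10200.43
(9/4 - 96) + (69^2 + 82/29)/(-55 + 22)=-911479/3828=-238.11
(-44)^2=1936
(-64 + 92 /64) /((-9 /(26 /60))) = 13013 /4320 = 3.01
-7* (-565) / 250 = 791 / 50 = 15.82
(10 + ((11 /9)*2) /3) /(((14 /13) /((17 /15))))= 11.38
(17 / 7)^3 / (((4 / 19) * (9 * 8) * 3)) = 93347 / 296352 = 0.31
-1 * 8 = -8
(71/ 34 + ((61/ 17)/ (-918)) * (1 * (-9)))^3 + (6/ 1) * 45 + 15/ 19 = 3471624057734/ 12382572897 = 280.36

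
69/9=23/3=7.67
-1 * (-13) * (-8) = -104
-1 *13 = -13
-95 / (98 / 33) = -3135 / 98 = -31.99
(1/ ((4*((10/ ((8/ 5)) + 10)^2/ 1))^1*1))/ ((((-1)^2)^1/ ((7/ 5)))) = 28/ 21125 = 0.00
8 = 8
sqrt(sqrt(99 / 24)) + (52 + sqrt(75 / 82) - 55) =-3 + 5 *sqrt(246) / 82 + 66^(1 / 4) / 2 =-0.62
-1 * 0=0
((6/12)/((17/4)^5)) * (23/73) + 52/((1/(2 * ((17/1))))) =183252435624/103649561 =1768.00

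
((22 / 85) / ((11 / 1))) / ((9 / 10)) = 4 / 153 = 0.03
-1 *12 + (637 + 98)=723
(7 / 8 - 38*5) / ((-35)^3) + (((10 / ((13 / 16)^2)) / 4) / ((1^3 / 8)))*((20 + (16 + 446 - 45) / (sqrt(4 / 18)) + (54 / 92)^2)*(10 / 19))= 189004899610547 / 582626317000 + 32025600*sqrt(2) / 3211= 14429.37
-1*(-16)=16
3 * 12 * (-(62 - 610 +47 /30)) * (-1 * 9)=-885222 /5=-177044.40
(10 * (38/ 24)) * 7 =665/ 6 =110.83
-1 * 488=-488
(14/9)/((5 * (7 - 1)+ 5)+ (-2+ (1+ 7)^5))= 14/295209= 0.00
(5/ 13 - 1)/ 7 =-8/ 91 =-0.09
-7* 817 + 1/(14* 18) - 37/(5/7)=-7271203/1260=-5770.80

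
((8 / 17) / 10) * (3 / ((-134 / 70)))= -84 / 1139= -0.07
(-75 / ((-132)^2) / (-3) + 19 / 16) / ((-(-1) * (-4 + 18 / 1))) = 5179 / 60984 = 0.08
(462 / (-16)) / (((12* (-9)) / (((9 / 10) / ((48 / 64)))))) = 77 / 240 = 0.32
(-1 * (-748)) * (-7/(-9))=5236/9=581.78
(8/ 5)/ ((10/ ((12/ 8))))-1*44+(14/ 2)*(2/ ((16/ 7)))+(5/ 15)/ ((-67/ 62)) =-1525327/ 40200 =-37.94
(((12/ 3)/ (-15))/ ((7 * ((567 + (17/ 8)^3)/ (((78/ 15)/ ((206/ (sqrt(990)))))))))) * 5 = -2048 * sqrt(110)/ 81865945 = -0.00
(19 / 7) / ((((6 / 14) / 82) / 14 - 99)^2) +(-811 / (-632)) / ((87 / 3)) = 516508488548827 / 11600108360926488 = 0.04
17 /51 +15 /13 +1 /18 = 361 /234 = 1.54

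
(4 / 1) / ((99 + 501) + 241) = 0.00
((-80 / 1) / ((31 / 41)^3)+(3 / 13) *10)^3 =-354656013076509940531000 / 58087849886994187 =-6105511.11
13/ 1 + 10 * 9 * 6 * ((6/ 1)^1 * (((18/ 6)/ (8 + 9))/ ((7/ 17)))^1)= 1401.57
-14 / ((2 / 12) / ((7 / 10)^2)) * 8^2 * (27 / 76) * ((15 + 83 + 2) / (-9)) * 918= 181367424 / 19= 9545653.89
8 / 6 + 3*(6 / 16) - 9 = -157 / 24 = -6.54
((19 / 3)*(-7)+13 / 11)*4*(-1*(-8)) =-45568 / 33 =-1380.85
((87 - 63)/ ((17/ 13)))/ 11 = 312/ 187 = 1.67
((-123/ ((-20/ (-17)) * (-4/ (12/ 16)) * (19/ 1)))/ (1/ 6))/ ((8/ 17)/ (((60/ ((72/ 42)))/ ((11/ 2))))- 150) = -2239461/ 54237248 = -0.04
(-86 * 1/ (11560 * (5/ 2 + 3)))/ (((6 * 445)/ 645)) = -1849/ 5658620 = -0.00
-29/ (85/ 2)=-58/ 85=-0.68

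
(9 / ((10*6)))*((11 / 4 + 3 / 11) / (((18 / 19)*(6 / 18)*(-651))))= -361 / 163680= -0.00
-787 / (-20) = 787 / 20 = 39.35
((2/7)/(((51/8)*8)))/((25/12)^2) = 96/74375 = 0.00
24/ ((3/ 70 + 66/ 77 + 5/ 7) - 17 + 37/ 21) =-5040/ 2861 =-1.76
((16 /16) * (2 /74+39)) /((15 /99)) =47652 /185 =257.58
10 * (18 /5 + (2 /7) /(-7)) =35.59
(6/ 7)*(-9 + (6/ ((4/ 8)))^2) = 810/ 7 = 115.71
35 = 35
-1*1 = -1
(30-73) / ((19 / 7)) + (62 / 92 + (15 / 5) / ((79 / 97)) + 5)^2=17995467719 / 250913164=71.72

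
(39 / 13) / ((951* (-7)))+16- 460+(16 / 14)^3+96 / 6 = -426.51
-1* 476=-476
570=570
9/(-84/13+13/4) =-468/167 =-2.80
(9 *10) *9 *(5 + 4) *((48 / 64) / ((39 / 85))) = 309825 / 26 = 11916.35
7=7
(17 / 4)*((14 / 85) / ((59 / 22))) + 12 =3617 / 295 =12.26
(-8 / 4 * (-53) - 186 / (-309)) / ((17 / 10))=109800 / 1751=62.71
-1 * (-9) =9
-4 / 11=-0.36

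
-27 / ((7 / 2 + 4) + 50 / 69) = -3726 / 1135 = -3.28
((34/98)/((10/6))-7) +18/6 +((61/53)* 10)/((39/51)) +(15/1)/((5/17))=62.26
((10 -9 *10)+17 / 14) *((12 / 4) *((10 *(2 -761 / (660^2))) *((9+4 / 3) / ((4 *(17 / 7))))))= -29762920727 / 5924160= -5023.99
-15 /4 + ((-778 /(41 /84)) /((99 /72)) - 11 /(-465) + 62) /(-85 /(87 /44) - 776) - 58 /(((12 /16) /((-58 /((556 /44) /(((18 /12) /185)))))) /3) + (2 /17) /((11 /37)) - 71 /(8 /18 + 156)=6.17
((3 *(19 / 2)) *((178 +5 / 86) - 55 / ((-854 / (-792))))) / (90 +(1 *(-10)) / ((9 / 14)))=2393437923 / 49207480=48.64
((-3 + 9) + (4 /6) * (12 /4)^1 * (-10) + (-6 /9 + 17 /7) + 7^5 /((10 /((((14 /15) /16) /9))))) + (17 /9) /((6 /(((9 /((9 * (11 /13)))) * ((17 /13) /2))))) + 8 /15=-157469 /277200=-0.57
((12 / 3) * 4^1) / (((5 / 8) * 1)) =128 / 5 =25.60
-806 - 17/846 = -681893/846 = -806.02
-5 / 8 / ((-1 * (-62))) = -5 / 496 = -0.01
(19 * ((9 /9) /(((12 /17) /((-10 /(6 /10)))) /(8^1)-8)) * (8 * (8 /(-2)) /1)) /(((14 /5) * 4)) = 646000 /95263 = 6.78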